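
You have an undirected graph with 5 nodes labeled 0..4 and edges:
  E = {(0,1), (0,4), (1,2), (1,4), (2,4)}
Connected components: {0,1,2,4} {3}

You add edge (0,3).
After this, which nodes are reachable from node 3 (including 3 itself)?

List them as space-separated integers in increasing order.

Before: nodes reachable from 3: {3}
Adding (0,3): merges 3's component with another. Reachability grows.
After: nodes reachable from 3: {0,1,2,3,4}

Answer: 0 1 2 3 4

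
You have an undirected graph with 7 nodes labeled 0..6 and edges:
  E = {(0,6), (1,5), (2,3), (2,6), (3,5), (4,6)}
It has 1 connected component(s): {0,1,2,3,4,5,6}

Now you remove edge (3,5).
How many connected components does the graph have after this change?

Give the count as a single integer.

Answer: 2

Derivation:
Initial component count: 1
Remove (3,5): it was a bridge. Count increases: 1 -> 2.
  After removal, components: {0,2,3,4,6} {1,5}
New component count: 2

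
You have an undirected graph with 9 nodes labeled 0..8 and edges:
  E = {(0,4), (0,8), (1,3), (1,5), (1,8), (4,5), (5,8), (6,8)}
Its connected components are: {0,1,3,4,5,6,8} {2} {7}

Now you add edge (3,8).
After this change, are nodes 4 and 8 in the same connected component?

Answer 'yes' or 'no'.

Answer: yes

Derivation:
Initial components: {0,1,3,4,5,6,8} {2} {7}
Adding edge (3,8): both already in same component {0,1,3,4,5,6,8}. No change.
New components: {0,1,3,4,5,6,8} {2} {7}
Are 4 and 8 in the same component? yes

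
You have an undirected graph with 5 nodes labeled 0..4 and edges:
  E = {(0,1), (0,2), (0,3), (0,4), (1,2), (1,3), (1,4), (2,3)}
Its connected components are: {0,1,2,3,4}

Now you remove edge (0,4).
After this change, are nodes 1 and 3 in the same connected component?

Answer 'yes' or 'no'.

Initial components: {0,1,2,3,4}
Removing edge (0,4): not a bridge — component count unchanged at 1.
New components: {0,1,2,3,4}
Are 1 and 3 in the same component? yes

Answer: yes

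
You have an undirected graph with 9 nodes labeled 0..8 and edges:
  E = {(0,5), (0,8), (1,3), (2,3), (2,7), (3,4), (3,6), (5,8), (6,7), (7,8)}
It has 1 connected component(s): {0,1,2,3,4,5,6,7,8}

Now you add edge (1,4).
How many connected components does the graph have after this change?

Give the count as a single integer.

Initial component count: 1
Add (1,4): endpoints already in same component. Count unchanged: 1.
New component count: 1

Answer: 1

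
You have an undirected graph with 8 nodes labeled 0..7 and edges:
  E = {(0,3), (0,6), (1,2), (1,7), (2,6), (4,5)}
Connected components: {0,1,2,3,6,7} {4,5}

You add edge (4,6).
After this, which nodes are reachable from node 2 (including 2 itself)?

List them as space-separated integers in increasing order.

Answer: 0 1 2 3 4 5 6 7

Derivation:
Before: nodes reachable from 2: {0,1,2,3,6,7}
Adding (4,6): merges 2's component with another. Reachability grows.
After: nodes reachable from 2: {0,1,2,3,4,5,6,7}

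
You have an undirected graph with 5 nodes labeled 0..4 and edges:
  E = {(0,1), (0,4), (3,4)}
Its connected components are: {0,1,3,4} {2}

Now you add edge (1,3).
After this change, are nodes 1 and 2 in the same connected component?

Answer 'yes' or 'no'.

Initial components: {0,1,3,4} {2}
Adding edge (1,3): both already in same component {0,1,3,4}. No change.
New components: {0,1,3,4} {2}
Are 1 and 2 in the same component? no

Answer: no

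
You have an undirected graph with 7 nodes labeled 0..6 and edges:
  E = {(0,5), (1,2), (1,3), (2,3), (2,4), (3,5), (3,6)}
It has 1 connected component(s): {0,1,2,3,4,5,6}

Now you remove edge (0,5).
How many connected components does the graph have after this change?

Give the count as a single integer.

Answer: 2

Derivation:
Initial component count: 1
Remove (0,5): it was a bridge. Count increases: 1 -> 2.
  After removal, components: {0} {1,2,3,4,5,6}
New component count: 2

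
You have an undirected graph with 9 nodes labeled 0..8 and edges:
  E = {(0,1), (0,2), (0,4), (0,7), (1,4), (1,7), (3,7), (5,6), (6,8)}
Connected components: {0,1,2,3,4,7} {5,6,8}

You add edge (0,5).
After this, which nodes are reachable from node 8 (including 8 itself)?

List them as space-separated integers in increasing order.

Before: nodes reachable from 8: {5,6,8}
Adding (0,5): merges 8's component with another. Reachability grows.
After: nodes reachable from 8: {0,1,2,3,4,5,6,7,8}

Answer: 0 1 2 3 4 5 6 7 8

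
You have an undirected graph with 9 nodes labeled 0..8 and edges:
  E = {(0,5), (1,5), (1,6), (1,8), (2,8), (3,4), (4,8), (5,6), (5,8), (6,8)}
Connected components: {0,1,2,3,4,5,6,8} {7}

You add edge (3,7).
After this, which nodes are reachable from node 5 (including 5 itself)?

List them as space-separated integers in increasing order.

Answer: 0 1 2 3 4 5 6 7 8

Derivation:
Before: nodes reachable from 5: {0,1,2,3,4,5,6,8}
Adding (3,7): merges 5's component with another. Reachability grows.
After: nodes reachable from 5: {0,1,2,3,4,5,6,7,8}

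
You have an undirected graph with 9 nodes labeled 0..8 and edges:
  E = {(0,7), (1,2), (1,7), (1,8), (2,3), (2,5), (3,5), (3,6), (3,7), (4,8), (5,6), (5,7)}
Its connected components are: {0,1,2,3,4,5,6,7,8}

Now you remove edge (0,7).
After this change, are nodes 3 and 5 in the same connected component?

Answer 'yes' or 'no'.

Answer: yes

Derivation:
Initial components: {0,1,2,3,4,5,6,7,8}
Removing edge (0,7): it was a bridge — component count 1 -> 2.
New components: {0} {1,2,3,4,5,6,7,8}
Are 3 and 5 in the same component? yes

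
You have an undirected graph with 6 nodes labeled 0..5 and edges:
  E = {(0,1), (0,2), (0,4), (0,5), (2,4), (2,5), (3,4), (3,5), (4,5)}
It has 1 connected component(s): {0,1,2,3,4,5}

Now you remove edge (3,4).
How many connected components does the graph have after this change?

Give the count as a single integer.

Answer: 1

Derivation:
Initial component count: 1
Remove (3,4): not a bridge. Count unchanged: 1.
  After removal, components: {0,1,2,3,4,5}
New component count: 1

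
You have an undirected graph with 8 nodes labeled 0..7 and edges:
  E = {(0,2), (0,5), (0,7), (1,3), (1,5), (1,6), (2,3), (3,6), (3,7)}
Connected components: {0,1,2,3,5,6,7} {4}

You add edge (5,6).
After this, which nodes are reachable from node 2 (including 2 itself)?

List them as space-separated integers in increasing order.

Before: nodes reachable from 2: {0,1,2,3,5,6,7}
Adding (5,6): both endpoints already in same component. Reachability from 2 unchanged.
After: nodes reachable from 2: {0,1,2,3,5,6,7}

Answer: 0 1 2 3 5 6 7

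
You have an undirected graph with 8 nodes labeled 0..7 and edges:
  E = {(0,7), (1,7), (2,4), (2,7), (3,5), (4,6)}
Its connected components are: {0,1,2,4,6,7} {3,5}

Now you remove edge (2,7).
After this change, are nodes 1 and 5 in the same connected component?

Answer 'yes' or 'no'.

Initial components: {0,1,2,4,6,7} {3,5}
Removing edge (2,7): it was a bridge — component count 2 -> 3.
New components: {0,1,7} {2,4,6} {3,5}
Are 1 and 5 in the same component? no

Answer: no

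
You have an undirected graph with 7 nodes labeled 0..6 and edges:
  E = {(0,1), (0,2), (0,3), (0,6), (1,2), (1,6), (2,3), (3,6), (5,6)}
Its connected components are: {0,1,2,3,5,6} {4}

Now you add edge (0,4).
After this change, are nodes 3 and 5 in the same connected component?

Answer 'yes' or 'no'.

Answer: yes

Derivation:
Initial components: {0,1,2,3,5,6} {4}
Adding edge (0,4): merges {0,1,2,3,5,6} and {4}.
New components: {0,1,2,3,4,5,6}
Are 3 and 5 in the same component? yes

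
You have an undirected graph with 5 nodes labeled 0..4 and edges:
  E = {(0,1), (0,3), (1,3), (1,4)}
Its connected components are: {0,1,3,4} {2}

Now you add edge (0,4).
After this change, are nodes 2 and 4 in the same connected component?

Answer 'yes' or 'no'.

Answer: no

Derivation:
Initial components: {0,1,3,4} {2}
Adding edge (0,4): both already in same component {0,1,3,4}. No change.
New components: {0,1,3,4} {2}
Are 2 and 4 in the same component? no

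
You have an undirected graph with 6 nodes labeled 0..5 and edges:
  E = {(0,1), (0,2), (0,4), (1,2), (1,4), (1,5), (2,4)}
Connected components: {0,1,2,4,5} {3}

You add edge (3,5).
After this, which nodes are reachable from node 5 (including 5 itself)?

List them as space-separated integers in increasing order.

Before: nodes reachable from 5: {0,1,2,4,5}
Adding (3,5): merges 5's component with another. Reachability grows.
After: nodes reachable from 5: {0,1,2,3,4,5}

Answer: 0 1 2 3 4 5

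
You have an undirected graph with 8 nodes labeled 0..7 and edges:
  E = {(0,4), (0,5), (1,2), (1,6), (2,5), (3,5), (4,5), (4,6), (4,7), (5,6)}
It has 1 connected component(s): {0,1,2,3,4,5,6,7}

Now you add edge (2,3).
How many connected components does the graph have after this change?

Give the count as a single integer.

Initial component count: 1
Add (2,3): endpoints already in same component. Count unchanged: 1.
New component count: 1

Answer: 1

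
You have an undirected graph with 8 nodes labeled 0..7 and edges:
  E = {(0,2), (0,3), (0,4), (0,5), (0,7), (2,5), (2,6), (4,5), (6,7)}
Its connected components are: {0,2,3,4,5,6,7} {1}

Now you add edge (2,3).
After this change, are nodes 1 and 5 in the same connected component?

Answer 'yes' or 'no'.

Initial components: {0,2,3,4,5,6,7} {1}
Adding edge (2,3): both already in same component {0,2,3,4,5,6,7}. No change.
New components: {0,2,3,4,5,6,7} {1}
Are 1 and 5 in the same component? no

Answer: no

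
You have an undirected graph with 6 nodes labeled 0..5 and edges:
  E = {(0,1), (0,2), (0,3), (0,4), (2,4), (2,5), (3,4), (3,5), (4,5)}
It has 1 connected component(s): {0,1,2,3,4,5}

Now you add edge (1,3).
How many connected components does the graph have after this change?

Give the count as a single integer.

Initial component count: 1
Add (1,3): endpoints already in same component. Count unchanged: 1.
New component count: 1

Answer: 1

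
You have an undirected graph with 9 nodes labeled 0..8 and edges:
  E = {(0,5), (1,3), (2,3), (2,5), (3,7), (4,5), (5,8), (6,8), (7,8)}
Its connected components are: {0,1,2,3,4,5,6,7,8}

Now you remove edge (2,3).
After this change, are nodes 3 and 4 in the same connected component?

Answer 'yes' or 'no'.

Initial components: {0,1,2,3,4,5,6,7,8}
Removing edge (2,3): not a bridge — component count unchanged at 1.
New components: {0,1,2,3,4,5,6,7,8}
Are 3 and 4 in the same component? yes

Answer: yes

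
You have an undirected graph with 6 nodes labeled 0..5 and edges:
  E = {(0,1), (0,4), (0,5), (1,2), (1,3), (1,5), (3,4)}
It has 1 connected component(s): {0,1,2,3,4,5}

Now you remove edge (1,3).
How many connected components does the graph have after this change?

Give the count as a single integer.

Answer: 1

Derivation:
Initial component count: 1
Remove (1,3): not a bridge. Count unchanged: 1.
  After removal, components: {0,1,2,3,4,5}
New component count: 1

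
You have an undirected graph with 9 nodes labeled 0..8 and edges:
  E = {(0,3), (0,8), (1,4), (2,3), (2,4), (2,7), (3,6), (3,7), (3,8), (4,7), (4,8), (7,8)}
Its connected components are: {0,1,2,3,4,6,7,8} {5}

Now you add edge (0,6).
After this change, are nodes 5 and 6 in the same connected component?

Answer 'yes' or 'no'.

Answer: no

Derivation:
Initial components: {0,1,2,3,4,6,7,8} {5}
Adding edge (0,6): both already in same component {0,1,2,3,4,6,7,8}. No change.
New components: {0,1,2,3,4,6,7,8} {5}
Are 5 and 6 in the same component? no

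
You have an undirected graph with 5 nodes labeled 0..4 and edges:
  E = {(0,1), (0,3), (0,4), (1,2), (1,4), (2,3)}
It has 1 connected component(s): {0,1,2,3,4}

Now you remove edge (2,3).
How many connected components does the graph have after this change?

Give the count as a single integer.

Initial component count: 1
Remove (2,3): not a bridge. Count unchanged: 1.
  After removal, components: {0,1,2,3,4}
New component count: 1

Answer: 1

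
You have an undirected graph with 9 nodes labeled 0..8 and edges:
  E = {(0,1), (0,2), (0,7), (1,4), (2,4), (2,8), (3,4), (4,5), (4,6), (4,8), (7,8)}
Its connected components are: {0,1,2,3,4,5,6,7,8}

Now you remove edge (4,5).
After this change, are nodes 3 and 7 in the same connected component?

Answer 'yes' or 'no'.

Answer: yes

Derivation:
Initial components: {0,1,2,3,4,5,6,7,8}
Removing edge (4,5): it was a bridge — component count 1 -> 2.
New components: {0,1,2,3,4,6,7,8} {5}
Are 3 and 7 in the same component? yes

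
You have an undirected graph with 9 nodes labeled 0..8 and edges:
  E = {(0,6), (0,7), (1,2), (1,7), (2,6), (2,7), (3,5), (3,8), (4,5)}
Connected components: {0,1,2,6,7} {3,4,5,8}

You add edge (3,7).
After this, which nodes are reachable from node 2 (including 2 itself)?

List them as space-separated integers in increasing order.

Answer: 0 1 2 3 4 5 6 7 8

Derivation:
Before: nodes reachable from 2: {0,1,2,6,7}
Adding (3,7): merges 2's component with another. Reachability grows.
After: nodes reachable from 2: {0,1,2,3,4,5,6,7,8}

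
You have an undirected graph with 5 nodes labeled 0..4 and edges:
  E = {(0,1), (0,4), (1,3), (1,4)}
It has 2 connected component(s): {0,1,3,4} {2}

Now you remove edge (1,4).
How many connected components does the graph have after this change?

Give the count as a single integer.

Answer: 2

Derivation:
Initial component count: 2
Remove (1,4): not a bridge. Count unchanged: 2.
  After removal, components: {0,1,3,4} {2}
New component count: 2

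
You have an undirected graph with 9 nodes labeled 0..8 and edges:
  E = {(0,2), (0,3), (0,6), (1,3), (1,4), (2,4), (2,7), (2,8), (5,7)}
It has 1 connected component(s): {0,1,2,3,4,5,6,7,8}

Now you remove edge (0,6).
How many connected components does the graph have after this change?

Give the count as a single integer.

Initial component count: 1
Remove (0,6): it was a bridge. Count increases: 1 -> 2.
  After removal, components: {0,1,2,3,4,5,7,8} {6}
New component count: 2

Answer: 2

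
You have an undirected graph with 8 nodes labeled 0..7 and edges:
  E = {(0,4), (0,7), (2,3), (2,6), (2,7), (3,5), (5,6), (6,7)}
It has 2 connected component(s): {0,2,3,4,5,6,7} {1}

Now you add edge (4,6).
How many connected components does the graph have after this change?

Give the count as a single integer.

Answer: 2

Derivation:
Initial component count: 2
Add (4,6): endpoints already in same component. Count unchanged: 2.
New component count: 2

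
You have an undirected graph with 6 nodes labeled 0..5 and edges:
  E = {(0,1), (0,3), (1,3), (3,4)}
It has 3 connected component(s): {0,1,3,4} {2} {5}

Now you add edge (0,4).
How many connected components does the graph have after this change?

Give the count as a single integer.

Initial component count: 3
Add (0,4): endpoints already in same component. Count unchanged: 3.
New component count: 3

Answer: 3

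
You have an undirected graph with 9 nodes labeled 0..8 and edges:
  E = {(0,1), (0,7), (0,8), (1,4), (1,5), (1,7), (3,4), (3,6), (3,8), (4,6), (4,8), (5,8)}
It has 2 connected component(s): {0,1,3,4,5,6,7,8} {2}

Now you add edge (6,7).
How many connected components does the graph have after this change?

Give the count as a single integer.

Initial component count: 2
Add (6,7): endpoints already in same component. Count unchanged: 2.
New component count: 2

Answer: 2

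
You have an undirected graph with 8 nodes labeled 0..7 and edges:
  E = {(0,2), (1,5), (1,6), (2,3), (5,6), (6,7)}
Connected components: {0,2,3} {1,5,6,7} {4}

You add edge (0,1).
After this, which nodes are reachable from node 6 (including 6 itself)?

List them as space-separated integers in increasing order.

Before: nodes reachable from 6: {1,5,6,7}
Adding (0,1): merges 6's component with another. Reachability grows.
After: nodes reachable from 6: {0,1,2,3,5,6,7}

Answer: 0 1 2 3 5 6 7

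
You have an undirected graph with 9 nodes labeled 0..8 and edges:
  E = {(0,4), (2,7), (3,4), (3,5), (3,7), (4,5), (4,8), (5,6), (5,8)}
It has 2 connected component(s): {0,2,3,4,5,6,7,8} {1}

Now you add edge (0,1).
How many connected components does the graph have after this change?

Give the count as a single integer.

Answer: 1

Derivation:
Initial component count: 2
Add (0,1): merges two components. Count decreases: 2 -> 1.
New component count: 1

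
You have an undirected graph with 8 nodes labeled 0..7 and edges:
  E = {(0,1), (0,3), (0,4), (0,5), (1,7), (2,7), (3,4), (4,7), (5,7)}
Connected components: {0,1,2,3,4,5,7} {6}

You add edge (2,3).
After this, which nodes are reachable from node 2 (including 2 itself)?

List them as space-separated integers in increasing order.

Before: nodes reachable from 2: {0,1,2,3,4,5,7}
Adding (2,3): both endpoints already in same component. Reachability from 2 unchanged.
After: nodes reachable from 2: {0,1,2,3,4,5,7}

Answer: 0 1 2 3 4 5 7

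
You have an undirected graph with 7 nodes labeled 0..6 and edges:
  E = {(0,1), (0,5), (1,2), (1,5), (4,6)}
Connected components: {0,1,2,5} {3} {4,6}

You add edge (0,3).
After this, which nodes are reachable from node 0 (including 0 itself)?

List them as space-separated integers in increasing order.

Answer: 0 1 2 3 5

Derivation:
Before: nodes reachable from 0: {0,1,2,5}
Adding (0,3): merges 0's component with another. Reachability grows.
After: nodes reachable from 0: {0,1,2,3,5}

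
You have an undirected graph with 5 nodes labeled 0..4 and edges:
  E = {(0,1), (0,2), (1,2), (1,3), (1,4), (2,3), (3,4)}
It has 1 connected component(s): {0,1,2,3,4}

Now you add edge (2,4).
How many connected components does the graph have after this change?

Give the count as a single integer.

Answer: 1

Derivation:
Initial component count: 1
Add (2,4): endpoints already in same component. Count unchanged: 1.
New component count: 1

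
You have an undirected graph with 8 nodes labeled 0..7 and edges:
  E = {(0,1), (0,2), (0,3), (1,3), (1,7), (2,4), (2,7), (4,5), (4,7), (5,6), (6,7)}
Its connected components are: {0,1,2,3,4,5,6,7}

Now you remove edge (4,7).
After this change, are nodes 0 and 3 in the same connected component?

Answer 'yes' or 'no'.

Initial components: {0,1,2,3,4,5,6,7}
Removing edge (4,7): not a bridge — component count unchanged at 1.
New components: {0,1,2,3,4,5,6,7}
Are 0 and 3 in the same component? yes

Answer: yes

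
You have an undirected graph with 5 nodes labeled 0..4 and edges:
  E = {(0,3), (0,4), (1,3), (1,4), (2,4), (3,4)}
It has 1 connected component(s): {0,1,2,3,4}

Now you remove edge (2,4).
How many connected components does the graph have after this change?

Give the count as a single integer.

Answer: 2

Derivation:
Initial component count: 1
Remove (2,4): it was a bridge. Count increases: 1 -> 2.
  After removal, components: {0,1,3,4} {2}
New component count: 2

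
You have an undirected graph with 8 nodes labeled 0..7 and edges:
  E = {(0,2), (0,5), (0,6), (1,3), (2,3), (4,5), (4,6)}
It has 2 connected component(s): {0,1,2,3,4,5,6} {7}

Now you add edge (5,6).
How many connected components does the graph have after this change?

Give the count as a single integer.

Initial component count: 2
Add (5,6): endpoints already in same component. Count unchanged: 2.
New component count: 2

Answer: 2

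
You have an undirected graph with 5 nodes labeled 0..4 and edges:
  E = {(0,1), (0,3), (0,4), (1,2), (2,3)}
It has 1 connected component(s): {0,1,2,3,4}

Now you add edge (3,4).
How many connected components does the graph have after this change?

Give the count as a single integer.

Initial component count: 1
Add (3,4): endpoints already in same component. Count unchanged: 1.
New component count: 1

Answer: 1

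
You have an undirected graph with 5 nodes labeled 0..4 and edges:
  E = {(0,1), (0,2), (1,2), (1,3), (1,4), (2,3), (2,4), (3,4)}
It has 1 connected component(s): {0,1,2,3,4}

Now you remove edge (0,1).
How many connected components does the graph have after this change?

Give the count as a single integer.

Initial component count: 1
Remove (0,1): not a bridge. Count unchanged: 1.
  After removal, components: {0,1,2,3,4}
New component count: 1

Answer: 1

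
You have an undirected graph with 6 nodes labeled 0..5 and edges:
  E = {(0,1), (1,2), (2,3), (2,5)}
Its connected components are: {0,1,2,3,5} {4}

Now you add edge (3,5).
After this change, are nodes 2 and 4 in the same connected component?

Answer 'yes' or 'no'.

Answer: no

Derivation:
Initial components: {0,1,2,3,5} {4}
Adding edge (3,5): both already in same component {0,1,2,3,5}. No change.
New components: {0,1,2,3,5} {4}
Are 2 and 4 in the same component? no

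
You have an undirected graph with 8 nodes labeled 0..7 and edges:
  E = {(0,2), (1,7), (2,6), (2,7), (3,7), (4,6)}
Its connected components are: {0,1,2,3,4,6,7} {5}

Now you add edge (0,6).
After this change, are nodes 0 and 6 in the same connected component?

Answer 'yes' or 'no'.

Answer: yes

Derivation:
Initial components: {0,1,2,3,4,6,7} {5}
Adding edge (0,6): both already in same component {0,1,2,3,4,6,7}. No change.
New components: {0,1,2,3,4,6,7} {5}
Are 0 and 6 in the same component? yes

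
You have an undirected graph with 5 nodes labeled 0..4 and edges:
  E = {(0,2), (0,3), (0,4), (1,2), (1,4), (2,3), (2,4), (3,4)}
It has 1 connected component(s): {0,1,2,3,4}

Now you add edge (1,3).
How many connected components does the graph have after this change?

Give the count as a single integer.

Initial component count: 1
Add (1,3): endpoints already in same component. Count unchanged: 1.
New component count: 1

Answer: 1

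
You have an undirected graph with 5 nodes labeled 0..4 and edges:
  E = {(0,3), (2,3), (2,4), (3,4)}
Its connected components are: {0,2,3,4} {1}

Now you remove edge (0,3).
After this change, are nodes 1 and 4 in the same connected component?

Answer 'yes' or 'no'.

Initial components: {0,2,3,4} {1}
Removing edge (0,3): it was a bridge — component count 2 -> 3.
New components: {0} {1} {2,3,4}
Are 1 and 4 in the same component? no

Answer: no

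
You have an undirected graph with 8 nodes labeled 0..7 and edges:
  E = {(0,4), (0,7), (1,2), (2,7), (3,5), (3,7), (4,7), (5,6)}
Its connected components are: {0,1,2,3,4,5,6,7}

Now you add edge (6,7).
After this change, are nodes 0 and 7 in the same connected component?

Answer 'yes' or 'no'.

Initial components: {0,1,2,3,4,5,6,7}
Adding edge (6,7): both already in same component {0,1,2,3,4,5,6,7}. No change.
New components: {0,1,2,3,4,5,6,7}
Are 0 and 7 in the same component? yes

Answer: yes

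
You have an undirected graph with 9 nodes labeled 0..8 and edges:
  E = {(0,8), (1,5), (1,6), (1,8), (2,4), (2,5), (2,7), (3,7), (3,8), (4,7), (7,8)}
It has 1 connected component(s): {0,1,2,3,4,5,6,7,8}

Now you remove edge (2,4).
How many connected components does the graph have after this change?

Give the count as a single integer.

Answer: 1

Derivation:
Initial component count: 1
Remove (2,4): not a bridge. Count unchanged: 1.
  After removal, components: {0,1,2,3,4,5,6,7,8}
New component count: 1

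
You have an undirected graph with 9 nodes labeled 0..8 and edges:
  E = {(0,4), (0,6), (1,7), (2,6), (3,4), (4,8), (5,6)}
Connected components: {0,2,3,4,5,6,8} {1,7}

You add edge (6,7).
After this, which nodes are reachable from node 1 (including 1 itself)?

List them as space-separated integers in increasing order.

Before: nodes reachable from 1: {1,7}
Adding (6,7): merges 1's component with another. Reachability grows.
After: nodes reachable from 1: {0,1,2,3,4,5,6,7,8}

Answer: 0 1 2 3 4 5 6 7 8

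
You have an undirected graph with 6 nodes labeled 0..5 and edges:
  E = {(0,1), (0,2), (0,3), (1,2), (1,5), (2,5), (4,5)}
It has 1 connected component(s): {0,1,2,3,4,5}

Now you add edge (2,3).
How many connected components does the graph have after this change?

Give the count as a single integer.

Initial component count: 1
Add (2,3): endpoints already in same component. Count unchanged: 1.
New component count: 1

Answer: 1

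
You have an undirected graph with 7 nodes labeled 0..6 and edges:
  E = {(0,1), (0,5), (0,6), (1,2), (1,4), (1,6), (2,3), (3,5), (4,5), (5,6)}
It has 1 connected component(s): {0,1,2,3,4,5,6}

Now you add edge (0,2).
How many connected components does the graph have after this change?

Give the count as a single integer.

Answer: 1

Derivation:
Initial component count: 1
Add (0,2): endpoints already in same component. Count unchanged: 1.
New component count: 1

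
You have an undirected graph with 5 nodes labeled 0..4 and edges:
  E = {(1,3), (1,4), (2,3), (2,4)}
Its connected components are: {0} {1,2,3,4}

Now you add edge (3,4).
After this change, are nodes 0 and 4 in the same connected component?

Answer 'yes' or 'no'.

Initial components: {0} {1,2,3,4}
Adding edge (3,4): both already in same component {1,2,3,4}. No change.
New components: {0} {1,2,3,4}
Are 0 and 4 in the same component? no

Answer: no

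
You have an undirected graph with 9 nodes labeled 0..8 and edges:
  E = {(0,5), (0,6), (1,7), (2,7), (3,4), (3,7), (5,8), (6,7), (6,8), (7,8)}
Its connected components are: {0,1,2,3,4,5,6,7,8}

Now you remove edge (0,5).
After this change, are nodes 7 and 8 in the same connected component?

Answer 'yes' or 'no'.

Initial components: {0,1,2,3,4,5,6,7,8}
Removing edge (0,5): not a bridge — component count unchanged at 1.
New components: {0,1,2,3,4,5,6,7,8}
Are 7 and 8 in the same component? yes

Answer: yes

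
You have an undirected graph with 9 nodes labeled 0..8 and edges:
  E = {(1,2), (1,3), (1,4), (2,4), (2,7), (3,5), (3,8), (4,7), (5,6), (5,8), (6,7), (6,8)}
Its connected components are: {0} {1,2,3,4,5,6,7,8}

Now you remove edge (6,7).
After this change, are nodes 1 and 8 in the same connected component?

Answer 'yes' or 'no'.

Initial components: {0} {1,2,3,4,5,6,7,8}
Removing edge (6,7): not a bridge — component count unchanged at 2.
New components: {0} {1,2,3,4,5,6,7,8}
Are 1 and 8 in the same component? yes

Answer: yes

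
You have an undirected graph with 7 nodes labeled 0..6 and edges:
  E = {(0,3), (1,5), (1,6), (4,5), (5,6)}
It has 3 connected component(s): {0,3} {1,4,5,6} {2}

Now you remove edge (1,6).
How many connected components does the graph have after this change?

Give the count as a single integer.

Initial component count: 3
Remove (1,6): not a bridge. Count unchanged: 3.
  After removal, components: {0,3} {1,4,5,6} {2}
New component count: 3

Answer: 3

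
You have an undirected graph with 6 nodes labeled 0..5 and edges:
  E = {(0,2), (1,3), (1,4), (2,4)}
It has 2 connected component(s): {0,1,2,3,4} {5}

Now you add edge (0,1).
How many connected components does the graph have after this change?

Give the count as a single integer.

Initial component count: 2
Add (0,1): endpoints already in same component. Count unchanged: 2.
New component count: 2

Answer: 2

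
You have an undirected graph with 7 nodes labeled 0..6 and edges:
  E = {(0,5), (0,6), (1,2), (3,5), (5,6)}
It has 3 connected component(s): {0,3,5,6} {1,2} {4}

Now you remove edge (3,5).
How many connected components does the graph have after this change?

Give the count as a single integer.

Initial component count: 3
Remove (3,5): it was a bridge. Count increases: 3 -> 4.
  After removal, components: {0,5,6} {1,2} {3} {4}
New component count: 4

Answer: 4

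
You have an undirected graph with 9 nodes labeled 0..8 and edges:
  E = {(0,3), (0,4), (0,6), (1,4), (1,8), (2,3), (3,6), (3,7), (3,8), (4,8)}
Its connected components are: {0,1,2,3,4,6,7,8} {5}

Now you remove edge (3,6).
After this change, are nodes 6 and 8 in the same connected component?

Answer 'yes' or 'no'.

Answer: yes

Derivation:
Initial components: {0,1,2,3,4,6,7,8} {5}
Removing edge (3,6): not a bridge — component count unchanged at 2.
New components: {0,1,2,3,4,6,7,8} {5}
Are 6 and 8 in the same component? yes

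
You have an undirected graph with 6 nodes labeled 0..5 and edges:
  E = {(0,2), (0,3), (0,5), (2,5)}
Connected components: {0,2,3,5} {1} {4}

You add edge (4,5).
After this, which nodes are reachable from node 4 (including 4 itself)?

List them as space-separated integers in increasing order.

Answer: 0 2 3 4 5

Derivation:
Before: nodes reachable from 4: {4}
Adding (4,5): merges 4's component with another. Reachability grows.
After: nodes reachable from 4: {0,2,3,4,5}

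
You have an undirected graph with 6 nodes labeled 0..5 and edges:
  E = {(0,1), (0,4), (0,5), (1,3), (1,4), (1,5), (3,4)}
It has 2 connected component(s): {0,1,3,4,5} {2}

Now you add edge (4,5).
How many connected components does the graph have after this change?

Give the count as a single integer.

Initial component count: 2
Add (4,5): endpoints already in same component. Count unchanged: 2.
New component count: 2

Answer: 2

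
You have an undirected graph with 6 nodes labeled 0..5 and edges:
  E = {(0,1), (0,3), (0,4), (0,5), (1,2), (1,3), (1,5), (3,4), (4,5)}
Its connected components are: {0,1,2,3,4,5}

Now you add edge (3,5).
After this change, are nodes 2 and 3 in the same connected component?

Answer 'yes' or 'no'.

Answer: yes

Derivation:
Initial components: {0,1,2,3,4,5}
Adding edge (3,5): both already in same component {0,1,2,3,4,5}. No change.
New components: {0,1,2,3,4,5}
Are 2 and 3 in the same component? yes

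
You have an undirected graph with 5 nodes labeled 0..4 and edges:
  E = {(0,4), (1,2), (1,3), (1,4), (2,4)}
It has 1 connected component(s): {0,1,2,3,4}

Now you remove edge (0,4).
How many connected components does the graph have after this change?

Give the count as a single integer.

Answer: 2

Derivation:
Initial component count: 1
Remove (0,4): it was a bridge. Count increases: 1 -> 2.
  After removal, components: {0} {1,2,3,4}
New component count: 2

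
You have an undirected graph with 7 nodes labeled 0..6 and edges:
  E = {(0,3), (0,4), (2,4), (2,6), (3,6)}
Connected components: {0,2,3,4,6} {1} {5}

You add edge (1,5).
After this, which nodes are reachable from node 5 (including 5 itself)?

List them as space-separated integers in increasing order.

Answer: 1 5

Derivation:
Before: nodes reachable from 5: {5}
Adding (1,5): merges 5's component with another. Reachability grows.
After: nodes reachable from 5: {1,5}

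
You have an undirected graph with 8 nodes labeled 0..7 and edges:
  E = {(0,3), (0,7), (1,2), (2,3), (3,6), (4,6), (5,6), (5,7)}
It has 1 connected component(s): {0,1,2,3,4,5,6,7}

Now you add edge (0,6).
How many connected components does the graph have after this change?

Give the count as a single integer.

Answer: 1

Derivation:
Initial component count: 1
Add (0,6): endpoints already in same component. Count unchanged: 1.
New component count: 1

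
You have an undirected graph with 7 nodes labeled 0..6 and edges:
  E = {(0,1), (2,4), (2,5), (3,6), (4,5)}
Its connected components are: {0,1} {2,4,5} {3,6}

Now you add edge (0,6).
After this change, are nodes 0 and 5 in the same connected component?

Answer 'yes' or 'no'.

Answer: no

Derivation:
Initial components: {0,1} {2,4,5} {3,6}
Adding edge (0,6): merges {0,1} and {3,6}.
New components: {0,1,3,6} {2,4,5}
Are 0 and 5 in the same component? no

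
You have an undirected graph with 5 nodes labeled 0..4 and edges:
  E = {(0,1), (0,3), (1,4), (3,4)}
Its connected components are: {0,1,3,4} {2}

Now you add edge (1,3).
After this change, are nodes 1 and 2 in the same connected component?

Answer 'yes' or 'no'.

Initial components: {0,1,3,4} {2}
Adding edge (1,3): both already in same component {0,1,3,4}. No change.
New components: {0,1,3,4} {2}
Are 1 and 2 in the same component? no

Answer: no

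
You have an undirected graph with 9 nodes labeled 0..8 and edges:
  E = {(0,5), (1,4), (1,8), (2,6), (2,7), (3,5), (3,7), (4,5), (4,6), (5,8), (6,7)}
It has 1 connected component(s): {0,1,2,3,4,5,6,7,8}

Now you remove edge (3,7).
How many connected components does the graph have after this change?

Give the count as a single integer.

Initial component count: 1
Remove (3,7): not a bridge. Count unchanged: 1.
  After removal, components: {0,1,2,3,4,5,6,7,8}
New component count: 1

Answer: 1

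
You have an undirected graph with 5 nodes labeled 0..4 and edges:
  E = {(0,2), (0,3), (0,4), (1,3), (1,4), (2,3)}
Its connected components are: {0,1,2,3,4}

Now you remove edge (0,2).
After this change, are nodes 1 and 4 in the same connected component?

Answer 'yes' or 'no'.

Initial components: {0,1,2,3,4}
Removing edge (0,2): not a bridge — component count unchanged at 1.
New components: {0,1,2,3,4}
Are 1 and 4 in the same component? yes

Answer: yes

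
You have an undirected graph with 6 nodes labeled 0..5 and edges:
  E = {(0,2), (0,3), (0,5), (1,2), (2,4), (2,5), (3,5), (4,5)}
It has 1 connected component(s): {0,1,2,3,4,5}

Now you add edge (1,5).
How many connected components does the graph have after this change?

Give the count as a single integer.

Initial component count: 1
Add (1,5): endpoints already in same component. Count unchanged: 1.
New component count: 1

Answer: 1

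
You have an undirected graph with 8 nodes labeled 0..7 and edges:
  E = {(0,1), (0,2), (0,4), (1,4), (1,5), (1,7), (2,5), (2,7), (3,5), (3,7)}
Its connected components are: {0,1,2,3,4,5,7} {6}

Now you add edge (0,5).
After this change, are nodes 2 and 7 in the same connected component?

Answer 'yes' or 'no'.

Answer: yes

Derivation:
Initial components: {0,1,2,3,4,5,7} {6}
Adding edge (0,5): both already in same component {0,1,2,3,4,5,7}. No change.
New components: {0,1,2,3,4,5,7} {6}
Are 2 and 7 in the same component? yes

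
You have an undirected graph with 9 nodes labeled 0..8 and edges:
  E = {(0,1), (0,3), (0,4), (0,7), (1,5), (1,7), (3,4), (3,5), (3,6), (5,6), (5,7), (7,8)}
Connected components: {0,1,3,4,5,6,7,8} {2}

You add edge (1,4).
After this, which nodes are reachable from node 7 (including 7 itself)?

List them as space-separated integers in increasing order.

Answer: 0 1 3 4 5 6 7 8

Derivation:
Before: nodes reachable from 7: {0,1,3,4,5,6,7,8}
Adding (1,4): both endpoints already in same component. Reachability from 7 unchanged.
After: nodes reachable from 7: {0,1,3,4,5,6,7,8}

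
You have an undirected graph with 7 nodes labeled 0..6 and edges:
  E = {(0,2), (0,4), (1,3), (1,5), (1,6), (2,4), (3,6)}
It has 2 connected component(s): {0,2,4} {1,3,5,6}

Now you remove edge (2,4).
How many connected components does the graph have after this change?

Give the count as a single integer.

Initial component count: 2
Remove (2,4): not a bridge. Count unchanged: 2.
  After removal, components: {0,2,4} {1,3,5,6}
New component count: 2

Answer: 2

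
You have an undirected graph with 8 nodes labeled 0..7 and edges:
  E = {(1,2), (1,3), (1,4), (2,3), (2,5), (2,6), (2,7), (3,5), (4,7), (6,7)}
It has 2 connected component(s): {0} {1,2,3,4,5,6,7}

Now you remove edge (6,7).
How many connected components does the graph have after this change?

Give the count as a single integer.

Answer: 2

Derivation:
Initial component count: 2
Remove (6,7): not a bridge. Count unchanged: 2.
  After removal, components: {0} {1,2,3,4,5,6,7}
New component count: 2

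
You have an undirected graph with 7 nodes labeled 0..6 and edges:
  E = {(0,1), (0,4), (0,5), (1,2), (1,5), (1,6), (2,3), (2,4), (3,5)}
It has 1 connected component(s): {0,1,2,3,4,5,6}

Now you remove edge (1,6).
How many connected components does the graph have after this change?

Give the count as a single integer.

Answer: 2

Derivation:
Initial component count: 1
Remove (1,6): it was a bridge. Count increases: 1 -> 2.
  After removal, components: {0,1,2,3,4,5} {6}
New component count: 2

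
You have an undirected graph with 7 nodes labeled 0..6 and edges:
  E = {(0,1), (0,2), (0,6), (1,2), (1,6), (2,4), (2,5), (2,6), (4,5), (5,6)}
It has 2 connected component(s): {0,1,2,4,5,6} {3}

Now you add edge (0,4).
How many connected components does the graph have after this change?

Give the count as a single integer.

Initial component count: 2
Add (0,4): endpoints already in same component. Count unchanged: 2.
New component count: 2

Answer: 2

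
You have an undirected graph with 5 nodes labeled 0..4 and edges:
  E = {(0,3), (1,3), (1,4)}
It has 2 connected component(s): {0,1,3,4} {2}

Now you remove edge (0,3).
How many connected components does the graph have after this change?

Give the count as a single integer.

Answer: 3

Derivation:
Initial component count: 2
Remove (0,3): it was a bridge. Count increases: 2 -> 3.
  After removal, components: {0} {1,3,4} {2}
New component count: 3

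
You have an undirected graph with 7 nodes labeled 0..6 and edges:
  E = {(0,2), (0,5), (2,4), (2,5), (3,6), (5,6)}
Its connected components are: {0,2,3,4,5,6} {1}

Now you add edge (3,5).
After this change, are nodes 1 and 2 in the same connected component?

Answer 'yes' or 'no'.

Answer: no

Derivation:
Initial components: {0,2,3,4,5,6} {1}
Adding edge (3,5): both already in same component {0,2,3,4,5,6}. No change.
New components: {0,2,3,4,5,6} {1}
Are 1 and 2 in the same component? no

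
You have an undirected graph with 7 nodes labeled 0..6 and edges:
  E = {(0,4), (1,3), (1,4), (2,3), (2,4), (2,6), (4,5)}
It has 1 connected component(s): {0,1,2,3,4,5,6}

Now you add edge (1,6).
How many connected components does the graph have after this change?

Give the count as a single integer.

Answer: 1

Derivation:
Initial component count: 1
Add (1,6): endpoints already in same component. Count unchanged: 1.
New component count: 1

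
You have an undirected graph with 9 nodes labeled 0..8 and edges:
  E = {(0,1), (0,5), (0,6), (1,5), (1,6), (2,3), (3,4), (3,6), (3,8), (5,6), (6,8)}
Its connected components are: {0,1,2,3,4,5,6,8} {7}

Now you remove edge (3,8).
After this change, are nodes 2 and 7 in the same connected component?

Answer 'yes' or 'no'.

Initial components: {0,1,2,3,4,5,6,8} {7}
Removing edge (3,8): not a bridge — component count unchanged at 2.
New components: {0,1,2,3,4,5,6,8} {7}
Are 2 and 7 in the same component? no

Answer: no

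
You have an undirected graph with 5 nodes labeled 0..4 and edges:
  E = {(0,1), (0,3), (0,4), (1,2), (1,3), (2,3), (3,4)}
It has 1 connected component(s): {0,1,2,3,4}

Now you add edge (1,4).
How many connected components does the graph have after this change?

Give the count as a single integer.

Initial component count: 1
Add (1,4): endpoints already in same component. Count unchanged: 1.
New component count: 1

Answer: 1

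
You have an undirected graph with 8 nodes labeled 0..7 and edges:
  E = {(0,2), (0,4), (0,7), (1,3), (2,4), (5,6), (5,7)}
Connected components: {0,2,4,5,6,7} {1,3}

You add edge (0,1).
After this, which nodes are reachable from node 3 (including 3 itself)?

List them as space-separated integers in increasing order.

Answer: 0 1 2 3 4 5 6 7

Derivation:
Before: nodes reachable from 3: {1,3}
Adding (0,1): merges 3's component with another. Reachability grows.
After: nodes reachable from 3: {0,1,2,3,4,5,6,7}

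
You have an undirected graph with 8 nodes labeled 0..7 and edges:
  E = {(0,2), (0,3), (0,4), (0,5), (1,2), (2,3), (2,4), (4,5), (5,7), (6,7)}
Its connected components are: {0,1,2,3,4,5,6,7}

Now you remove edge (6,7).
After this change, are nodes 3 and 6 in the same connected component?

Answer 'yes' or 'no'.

Answer: no

Derivation:
Initial components: {0,1,2,3,4,5,6,7}
Removing edge (6,7): it was a bridge — component count 1 -> 2.
New components: {0,1,2,3,4,5,7} {6}
Are 3 and 6 in the same component? no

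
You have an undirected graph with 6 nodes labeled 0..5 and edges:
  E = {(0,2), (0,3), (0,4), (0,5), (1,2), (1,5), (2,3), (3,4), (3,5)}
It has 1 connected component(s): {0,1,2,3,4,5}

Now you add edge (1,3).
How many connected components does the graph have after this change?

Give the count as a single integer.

Initial component count: 1
Add (1,3): endpoints already in same component. Count unchanged: 1.
New component count: 1

Answer: 1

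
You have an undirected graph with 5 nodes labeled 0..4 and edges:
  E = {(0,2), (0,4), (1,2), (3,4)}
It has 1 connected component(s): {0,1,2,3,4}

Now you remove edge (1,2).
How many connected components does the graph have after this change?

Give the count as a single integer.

Initial component count: 1
Remove (1,2): it was a bridge. Count increases: 1 -> 2.
  After removal, components: {0,2,3,4} {1}
New component count: 2

Answer: 2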